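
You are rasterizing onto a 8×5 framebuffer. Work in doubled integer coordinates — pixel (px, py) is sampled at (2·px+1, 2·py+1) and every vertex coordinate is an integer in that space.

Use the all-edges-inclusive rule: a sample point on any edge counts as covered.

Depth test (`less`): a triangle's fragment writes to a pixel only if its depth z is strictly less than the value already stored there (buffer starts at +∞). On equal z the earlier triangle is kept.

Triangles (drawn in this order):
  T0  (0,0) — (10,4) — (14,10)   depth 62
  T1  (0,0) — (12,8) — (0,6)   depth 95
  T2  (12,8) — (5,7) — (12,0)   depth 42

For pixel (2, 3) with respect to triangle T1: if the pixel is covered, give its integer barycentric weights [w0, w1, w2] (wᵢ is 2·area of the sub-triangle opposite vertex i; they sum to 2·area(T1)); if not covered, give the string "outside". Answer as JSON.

T0:
  2·area = 44
  edge (0, 0)→(10, 4): d=(10,4) inclusive
  edge (10, 4)→(14, 10): d=(4,6) inclusive
  edge (14, 10)→(0, 0): d=(-14,-10) inclusive
    (2,1)@(5, 3): e=[10,26,8] → X
    (3,1)@(7, 3): e=[2,14,28] → X
    (4,1)@(9, 3): e=[-6,2,48] → .
    (2,2)@(5, 5): e=[30,34,-20] → .
    (3,2)@(7, 5): e=[22,22,0] → X  [on edge]
    (4,2)@(9, 5): e=[14,10,20] → X
    (5,2)@(11, 5): e=[6,-2,40] → .
    (3,3)@(7, 7): e=[42,30,-28] → .
    (4,3)@(9, 7): e=[34,18,-8] → .
    (5,3)@(11, 7): e=[26,6,12] → X
    (6,3)@(13, 7): e=[18,-6,32] → .
    (5,4)@(11, 9): e=[46,14,-16] → .
  covered (6 px):
    . . . . . . . .
    . . X X . . . .
    . . . X X . . .
    . . . . . X . .
    . . . . . . X .
T1:
  2·area = 72
  edge (0, 0)→(12, 8): d=(12,8) inclusive
  edge (12, 8)→(0, 6): d=(-12,-2) inclusive
  edge (0, 6)→(0, 0): d=(0,-6) inclusive
    (0,0)@(1, 1): e=[4,62,6] → X
    (1,0)@(3, 1): e=[-12,66,18] → .
    (0,1)@(1, 3): e=[28,38,6] → X
    (1,1)@(3, 3): e=[12,42,18] → X
    (2,1)@(5, 3): e=[-4,46,30] → .
    (0,2)@(1, 5): e=[52,14,6] → X
    (2,2)@(5, 5): e=[20,22,30] → X
    (3,2)@(7, 5): e=[4,26,42] → X
    (4,2)@(9, 5): e=[-12,30,54] → .
    (0,3)@(1, 7): e=[76,-10,6] → .
    (1,3)@(3, 7): e=[60,-6,18] → .
    (2,3)@(5, 7): e=[44,-2,30] → .
  covered (9 px):
    X . . . . . . .
    X X . . . . . .
    X X X X . . . .
    . . . X X . . .
    . . . . . . . .
T2:
  2·area = 56
  edge (12, 8)→(5, 7): d=(-7,-1) inclusive
  edge (5, 7)→(12, 0): d=(7,-7) inclusive
  edge (12, 0)→(12, 8): d=(0,8) inclusive
    (5,0)@(11, 1): e=[48,0,8] → X  [on edge]
    (6,0)@(13, 1): e=[50,14,-8] → .
    (4,1)@(9, 3): e=[32,0,24] → X  [on edge]
    (6,1)@(13, 3): e=[36,28,-8] → .
    (3,2)@(7, 5): e=[16,0,40] → X  [on edge]
    (6,2)@(13, 5): e=[22,42,-8] → .
    (2,3)@(5, 7): e=[0,0,56] → X  [on edge]
    (6,3)@(13, 7): e=[8,56,-8] → .
    (1,4)@(3, 9): e=[-16,0,72] → .  [on edge]
    (2,4)@(5, 9): e=[-14,14,56] → .
    (3,4)@(7, 9): e=[-12,28,40] → .
    (4,4)@(9, 9): e=[-10,42,24] → .
  covered (10 px):
    . . . . . X . .
    . . . . X X . .
    . . . X X X . .
    . . X X X X . .
    . . . . . . . .

Answer: "outside"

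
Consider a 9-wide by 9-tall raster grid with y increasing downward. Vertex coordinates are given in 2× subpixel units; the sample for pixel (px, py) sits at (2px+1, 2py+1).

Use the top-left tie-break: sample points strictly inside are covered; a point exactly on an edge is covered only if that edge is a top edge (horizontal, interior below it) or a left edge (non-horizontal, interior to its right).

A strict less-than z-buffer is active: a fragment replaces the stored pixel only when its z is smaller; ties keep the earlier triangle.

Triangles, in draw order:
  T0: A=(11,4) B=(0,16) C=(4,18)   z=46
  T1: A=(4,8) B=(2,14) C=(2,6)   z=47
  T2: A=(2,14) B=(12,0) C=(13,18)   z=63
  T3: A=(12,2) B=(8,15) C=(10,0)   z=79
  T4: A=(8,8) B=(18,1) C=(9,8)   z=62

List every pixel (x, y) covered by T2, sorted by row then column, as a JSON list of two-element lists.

T0:
  2·area = 70  (B↔C swapped to make it positive)
  edge (11, 4)→(4, 18): d=(-7,14) right/bottom  bias=-1
  edge (4, 18)→(0, 16): d=(-4,-2) top-left  bias=+0
  edge (0, 16)→(11, 4): d=(11,-12) top-left  bias=+0
    (4,3)@(9, 7): e=[7,54,9] → #
    (5,3)@(11, 7): e=[-21,58,33] → ·
    (3,4)@(7, 9): e=[21,42,7] → #
    (4,4)@(9, 9): e=[-7,46,31] → ·
    (2,5)@(5, 11): e=[35,30,5] → #
    (4,5)@(9, 11): e=[-21,38,53] → ·
    (1,6)@(3, 13): e=[49,18,3] → #
    (3,6)@(7, 13): e=[-7,26,51] → ·
    (0,7)@(1, 15): e=[63,6,1] → #
    (3,7)@(7, 15): e=[-21,18,73] → ·
    (0,8)@(1, 17): e=[49,-2,23] → ·
    (1,8)@(3, 17): e=[21,2,47] → #
  covered (10 px):
    · · · · · · · · ·
    · · · · · · · · ·
    · · · · · · · · ·
    · · · · # · · · ·
    · · · # · · · · ·
    · · # # · · · · ·
    · # # · · · · · ·
    # # # · · · · · ·
    · # · · · · · · ·
T1:
  2·area = 16
  edge (4, 8)→(2, 14): d=(-2,6) right/bottom  bias=-1
  edge (2, 14)→(2, 6): d=(0,-8) top-left  bias=+0
  edge (2, 6)→(4, 8): d=(2,2) right/bottom  bias=-1
    (0,2)@(1, 5): e=[24,-8,0] → ·  [on edge]
    (2,2)@(5, 5): e=[0,24,-8] → ·  [on edge]
    (1,3)@(3, 7): e=[8,8,0] → ·  [on edge]
    (1,4)@(3, 9): e=[4,8,4] → #
    (2,4)@(5, 9): e=[-8,24,0] → ·  [on edge]
    (1,5)@(3, 11): e=[0,8,8] → ·  [on edge]
    (3,5)@(7, 11): e=[-24,40,0] → ·  [on edge]
    (4,6)@(9, 13): e=[-40,56,0] → ·  [on edge]
    (5,7)@(11, 15): e=[-56,72,0] → ·  [on edge]
    (0,8)@(1, 17): e=[0,-8,24] → ·  [on edge]
    (6,8)@(13, 17): e=[-72,88,0] → ·  [on edge]
  covered (1 px):
    · · · · · · · · ·
    · · · · · · · · ·
    · · · · · · · · ·
    · · · · · · · · ·
    · # · · · · · · ·
    · · · · · · · · ·
    · · · · · · · · ·
    · · · · · · · · ·
    · · · · · · · · ·
T2:
  2·area = 194
  edge (2, 14)→(12, 0): d=(10,-14) top-left  bias=+0
  edge (12, 0)→(13, 18): d=(1,18) right/bottom  bias=-1
  edge (13, 18)→(2, 14): d=(-11,-4) top-left  bias=+0
    (5,1)@(11, 3): e=[16,21,157] → #
    (6,1)@(13, 3): e=[44,-15,165] → ·
    (4,2)@(9, 5): e=[8,59,127] → #
    (6,2)@(13, 5): e=[64,-13,143] → ·
    (3,3)@(7, 7): e=[0,97,97] → #  [on edge]
    (6,3)@(13, 7): e=[84,-11,121] → ·
    (3,4)@(7, 9): e=[20,99,75] → #
    (6,4)@(13, 9): e=[104,-9,99] → ·
    (2,5)@(5, 11): e=[12,137,45] → #
    (6,5)@(13, 11): e=[124,-7,77] → ·
    (1,6)@(3, 13): e=[4,175,15] → #
    (6,6)@(13, 13): e=[144,-5,55] → ·
  covered (23 px):
    · · · · · · · · ·
    · · · · · # · · ·
    · · · · # # · · ·
    · · · # # # · · ·
    · · · # # # · · ·
    · · # # # # · · ·
    · # # # # # · · ·
    · · # # # # · · ·
    · · · · · # · · ·
T3:
  2·area = 34
  edge (12, 2)→(8, 15): d=(-4,13) right/bottom  bias=-1
  edge (8, 15)→(10, 0): d=(2,-15) top-left  bias=+0
  edge (10, 0)→(12, 2): d=(2,2) right/bottom  bias=-1
    (5,0)@(11, 1): e=[17,17,0] → ·  [on edge]
    (5,1)@(11, 3): e=[9,21,4] → #
    (6,1)@(13, 3): e=[-17,51,0] → ·  [on edge]
    (5,2)@(11, 5): e=[1,25,8] → #
    (6,2)@(13, 5): e=[-25,55,4] → ·
    (7,2)@(15, 5): e=[-51,85,0] → ·  [on edge]
    (5,3)@(11, 7): e=[-7,29,12] → ·
    (8,3)@(17, 7): e=[-85,119,0] → ·  [on edge]
    (4,4)@(9, 9): e=[11,3,20] → #
    (5,4)@(11, 9): e=[-15,33,16] → ·
    (4,5)@(9, 11): e=[3,7,24] → #
    (5,5)@(11, 11): e=[-23,37,20] → ·
  covered (4 px):
    · · · · · · · · ·
    · · · · · # · · ·
    · · · · · # · · ·
    · · · · · · · · ·
    · · · · # · · · ·
    · · · · # · · · ·
    · · · · · · · · ·
    · · · · · · · · ·
    · · · · · · · · ·
T4:
  2·area = 7
  edge (8, 8)→(18, 1): d=(10,-7) top-left  bias=+0
  edge (18, 1)→(9, 8): d=(-9,7) right/bottom  bias=-1
  edge (9, 8)→(8, 8): d=(-1,0) right/bottom  bias=-1
  covered (0 px):
    · · · · · · · · ·
    · · · · · · · · ·
    · · · · · · · · ·
    · · · · · · · · ·
    · · · · · · · · ·
    · · · · · · · · ·
    · · · · · · · · ·
    · · · · · · · · ·
    · · · · · · · · ·

Final: [[5,1],[4,2],[5,2],[3,3],[4,3],[5,3],[3,4],[4,4],[5,4],[2,5],[3,5],[4,5],[5,5],[1,6],[2,6],[3,6],[4,6],[5,6],[2,7],[3,7],[4,7],[5,7],[5,8]]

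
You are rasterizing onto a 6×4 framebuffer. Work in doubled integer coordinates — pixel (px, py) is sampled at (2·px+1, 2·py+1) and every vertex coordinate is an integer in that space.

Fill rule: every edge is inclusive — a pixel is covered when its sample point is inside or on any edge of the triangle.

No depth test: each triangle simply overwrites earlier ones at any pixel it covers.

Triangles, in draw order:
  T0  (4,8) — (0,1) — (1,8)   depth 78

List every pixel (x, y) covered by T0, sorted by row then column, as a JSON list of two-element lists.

T0:
  2·area = 21  (B↔C swapped to make it positive)
  edge (4, 8)→(1, 8): d=(-3,0) inclusive
  edge (1, 8)→(0, 1): d=(-1,-7) inclusive
  edge (0, 1)→(4, 8): d=(4,7) inclusive
    (0,1)@(1, 3): e=[15,5,1] → #
    (1,1)@(3, 3): e=[15,19,-13] → ·
    (0,2)@(1, 5): e=[9,3,9] → #
    (1,2)@(3, 5): e=[9,17,-5] → ·
    (0,3)@(1, 7): e=[3,1,17] → #
    (1,3)@(3, 7): e=[3,15,3] → #
    (2,3)@(5, 7): e=[3,29,-11] → ·
  covered (4 px):
    · · · · · ·
    # · · · · ·
    # · · · · ·
    # # · · · ·

Final: [[0,1],[0,2],[0,3],[1,3]]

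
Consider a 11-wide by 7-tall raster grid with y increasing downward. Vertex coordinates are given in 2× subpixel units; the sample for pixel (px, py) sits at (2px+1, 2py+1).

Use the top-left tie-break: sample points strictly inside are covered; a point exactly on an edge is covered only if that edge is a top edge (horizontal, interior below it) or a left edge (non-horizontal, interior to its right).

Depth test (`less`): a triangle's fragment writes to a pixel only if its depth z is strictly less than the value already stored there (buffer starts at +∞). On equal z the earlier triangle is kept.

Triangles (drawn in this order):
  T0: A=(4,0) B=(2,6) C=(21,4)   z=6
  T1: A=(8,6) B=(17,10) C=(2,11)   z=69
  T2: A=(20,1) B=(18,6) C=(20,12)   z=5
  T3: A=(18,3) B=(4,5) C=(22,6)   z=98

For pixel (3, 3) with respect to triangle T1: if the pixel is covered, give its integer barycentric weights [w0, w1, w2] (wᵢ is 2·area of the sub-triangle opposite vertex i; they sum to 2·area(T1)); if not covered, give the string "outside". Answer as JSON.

T0:
  2·area = 110  (B↔C swapped to make it positive)
  edge (4, 0)→(21, 4): d=(17,4) right/bottom  bias=-1
  edge (21, 4)→(2, 6): d=(-19,2) right/bottom  bias=-1
  edge (2, 6)→(4, 0): d=(2,-6) top-left  bias=+0
    (2,0)@(5, 1): e=[13,89,8] → █
    (3,0)@(7, 1): e=[5,85,20] → █
    (4,0)@(9, 1): e=[-3,81,32] → ·
    (1,1)@(3, 3): e=[55,55,0] → █  [on edge]
    (4,1)@(9, 3): e=[31,43,36] → █
    (5,1)@(11, 3): e=[23,39,48] → █
    (6,1)@(13, 3): e=[15,35,60] → █
    (7,1)@(15, 3): e=[7,31,72] → █
    (8,1)@(17, 3): e=[-1,27,84] → ·
    (1,2)@(3, 5): e=[89,17,4] → █
    (6,2)@(13, 5): e=[49,-3,64] → ·
    (7,2)@(15, 5): e=[41,-7,76] → ·
    (0,4)@(1, 9): e=[165,-55,0] → ·  [on edge]
  covered (14 px):
    · · █ █ · · · · · · ·
    · █ █ █ █ █ █ █ · · ·
    · █ █ █ █ █ · · · · ·
    · · · · · · · · · · ·
    · · · · · · · · · · ·
    · · · · · · · · · · ·
    · · · · · · · · · · ·
T1:
  2·area = 69
  edge (8, 6)→(17, 10): d=(9,4) right/bottom  bias=-1
  edge (17, 10)→(2, 11): d=(-15,1) right/bottom  bias=-1
  edge (2, 11)→(8, 6): d=(6,-5) top-left  bias=+0
    (3,3)@(7, 7): e=[13,55,1] → █
    (4,3)@(9, 7): e=[5,53,11] → █
    (5,3)@(11, 7): e=[-3,51,21] → ·
    (2,4)@(5, 9): e=[39,27,3] → █
    (5,4)@(11, 9): e=[15,21,33] → █
    (6,4)@(13, 9): e=[7,19,43] → █
    (7,4)@(15, 9): e=[-1,17,53] → ·
    (2,5)@(5, 11): e=[57,-3,15] → ·
    (3,5)@(7, 11): e=[49,-5,25] → ·
    (4,5)@(9, 11): e=[41,-7,35] → ·
    (5,5)@(11, 11): e=[33,-9,45] → ·
    (6,5)@(13, 11): e=[25,-11,55] → ·
  covered (7 px):
    · · · · · · · · · · ·
    · · · · · · · · · · ·
    · · · · · · · · · · ·
    · · · █ █ · · · · · ·
    · · █ █ █ █ █ · · · ·
    · · · · · · · · · · ·
    · · · · · · · · · · ·
T2:
  2·area = 22  (B↔C swapped to make it positive)
  edge (20, 1)→(20, 12): d=(0,11) right/bottom  bias=-1
  edge (20, 12)→(18, 6): d=(-2,-6) top-left  bias=+0
  edge (18, 6)→(20, 1): d=(2,-5) top-left  bias=+0
    (8,1)@(17, 3): e=[33,0,-11] → ·  [on edge]
    (9,2)@(19, 5): e=[11,8,3] → █
    (10,2)@(21, 5): e=[-11,20,13] → ·
    (9,3)@(19, 7): e=[11,4,7] → █
    (10,3)@(21, 7): e=[-11,16,17] → ·
    (9,4)@(19, 9): e=[11,0,11] → █  [on edge]
    (10,4)@(21, 9): e=[-11,12,21] → ·
    (9,5)@(19, 11): e=[11,-4,15] → ·
  covered (3 px):
    · · · · · · · · · · ·
    · · · · · · · · · · ·
    · · · · · · · · · █ ·
    · · · · · · · · · █ ·
    · · · · · · · · · █ ·
    · · · · · · · · · · ·
    · · · · · · · · · · ·
T3:
  2·area = 50  (B↔C swapped to make it positive)
  edge (18, 3)→(22, 6): d=(4,3) right/bottom  bias=-1
  edge (22, 6)→(4, 5): d=(-18,-1) top-left  bias=+0
  edge (4, 5)→(18, 3): d=(14,-2) top-left  bias=+0
    (2,2)@(5, 5): e=[47,1,2] → █
    (3,2)@(7, 5): e=[41,3,6] → █
    (4,2)@(9, 5): e=[35,5,10] → █
    (5,2)@(11, 5): e=[29,7,14] → █
    (6,2)@(13, 5): e=[23,9,18] → █
    (7,2)@(15, 5): e=[17,11,22] → █
    (8,2)@(17, 5): e=[11,13,26] → █
    (9,2)@(19, 5): e=[5,15,30] → █
    (10,2)@(21, 5): e=[-1,17,34] → ·
    (2,3)@(5, 7): e=[55,-35,30] → ·
    (3,3)@(7, 7): e=[49,-33,34] → ·
    (4,3)@(9, 7): e=[43,-31,38] → ·
  covered (8 px):
    · · · · · · · · · · ·
    · · · · · · · · · · ·
    · · █ █ █ █ █ █ █ █ ·
    · · · · · · · · · · ·
    · · · · · · · · · · ·
    · · · · · · · · · · ·
    · · · · · · · · · · ·

Final: [55,1,13]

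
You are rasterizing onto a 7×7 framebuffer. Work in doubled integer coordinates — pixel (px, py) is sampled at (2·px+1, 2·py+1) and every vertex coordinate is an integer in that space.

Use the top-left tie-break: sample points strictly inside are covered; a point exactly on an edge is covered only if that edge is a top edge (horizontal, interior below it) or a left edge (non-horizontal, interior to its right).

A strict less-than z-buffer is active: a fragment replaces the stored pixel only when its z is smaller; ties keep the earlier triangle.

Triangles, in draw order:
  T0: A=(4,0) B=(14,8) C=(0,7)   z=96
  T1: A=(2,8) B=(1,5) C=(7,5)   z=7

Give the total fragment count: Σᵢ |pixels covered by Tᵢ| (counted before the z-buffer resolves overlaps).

T0:
  2·area = 102
  edge (4, 0)→(14, 8): d=(10,8) right/bottom  bias=-1
  edge (14, 8)→(0, 7): d=(-14,-1) top-left  bias=+0
  edge (0, 7)→(4, 0): d=(4,-7) top-left  bias=+0
    (2,0)@(5, 1): e=[2,89,11] → █
    (3,0)@(7, 1): e=[-14,91,25] → ·
    (1,1)@(3, 3): e=[38,59,5] → █
    (3,1)@(7, 3): e=[6,63,33] → █
    (4,1)@(9, 3): e=[-10,65,47] → ·
    (1,2)@(3, 5): e=[58,31,13] → █
    (4,2)@(9, 5): e=[10,37,55] → █
    (5,2)@(11, 5): e=[-6,39,69] → ·
    (0,3)@(1, 7): e=[94,1,7] → █
    (5,3)@(11, 7): e=[14,11,77] → █
    (6,3)@(13, 7): e=[-2,13,91] → ·
    (0,4)@(1, 9): e=[114,-27,15] → ·
  covered (14 px):
    · · █ · · · ·
    · █ █ █ · · ·
    · █ █ █ █ · ·
    █ █ █ █ █ █ ·
    · · · · · · ·
    · · · · · · ·
    · · · · · · ·
T1:
  2·area = 18
  edge (2, 8)→(1, 5): d=(-1,-3) top-left  bias=+0
  edge (1, 5)→(7, 5): d=(6,0) top-left  bias=+0
  edge (7, 5)→(2, 8): d=(-5,3) right/bottom  bias=-1
    (0,2)@(1, 5): e=[0,0,18] → █  [on edge]
    (1,2)@(3, 5): e=[6,0,12] → █  [on edge]
    (2,2)@(5, 5): e=[12,0,6] → █  [on edge]
    (3,2)@(7, 5): e=[18,0,0] → ·  [on edge]
    (4,2)@(9, 5): e=[24,0,-6] → ·  [on edge]
    (5,2)@(11, 5): e=[30,0,-12] → ·  [on edge]
    (6,2)@(13, 5): e=[36,0,-18] → ·  [on edge]
    (0,3)@(1, 7): e=[-2,12,8] → ·
    (1,3)@(3, 7): e=[4,12,2] → █
    (2,3)@(5, 7): e=[10,12,-4] → ·
    (1,4)@(3, 9): e=[2,24,-8] → ·
    (1,5)@(3, 11): e=[0,36,-18] → ·  [on edge]
  covered (4 px):
    · · · · · · ·
    · · · · · · ·
    █ █ █ · · · ·
    · █ · · · · ·
    · · · · · · ·
    · · · · · · ·
    · · · · · · ·

Result: 18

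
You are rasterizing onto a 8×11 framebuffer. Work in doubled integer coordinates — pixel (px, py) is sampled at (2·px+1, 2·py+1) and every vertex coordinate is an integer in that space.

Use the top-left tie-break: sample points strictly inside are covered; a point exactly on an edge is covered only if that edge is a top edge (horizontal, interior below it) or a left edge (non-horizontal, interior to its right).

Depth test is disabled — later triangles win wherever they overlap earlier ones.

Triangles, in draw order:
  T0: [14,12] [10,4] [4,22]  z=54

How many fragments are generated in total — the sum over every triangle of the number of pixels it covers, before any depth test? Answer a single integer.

T0:
  2·area = 120  (B↔C swapped to make it positive)
  edge (14, 12)→(4, 22): d=(-10,10) right/bottom  bias=-1
  edge (4, 22)→(10, 4): d=(6,-18) top-left  bias=+0
  edge (10, 4)→(14, 12): d=(4,8) right/bottom  bias=-1
    (5,0)@(11, 1): e=[140,0,-20] → .  [on edge]
    (4,3)@(9, 7): e=[100,0,20] → X  [on edge]
    (5,3)@(11, 7): e=[80,36,4] → X
    (6,3)@(13, 7): e=[60,72,-12] → .
    (4,4)@(9, 9): e=[80,12,28] → X
    (6,4)@(13, 9): e=[40,84,-4] → .
    (4,5)@(9, 11): e=[60,24,36] → X
    (6,5)@(13, 11): e=[20,96,4] → X
    (7,5)@(15, 11): e=[0,132,-12] → .  [on edge]
    (3,6)@(7, 13): e=[60,0,60] → X  [on edge]
    (6,6)@(13, 13): e=[0,108,12] → .  [on edge]
    (3,7)@(7, 15): e=[40,12,68] → X
    (5,7)@(11, 15): e=[0,84,36] → .  [on edge]
    (4,8)@(9, 17): e=[0,60,60] → .  [on edge]
    (2,9)@(5, 19): e=[20,0,100] → X  [on edge]
    (3,9)@(7, 19): e=[0,36,84] → .  [on edge]
    (2,10)@(5, 21): e=[0,12,108] → .  [on edge]
  covered (14 px):
    . . . . . . . .
    . . . . . . . .
    . . . . . . . .
    . . . . X X . .
    . . . . X X . .
    . . . . X X X .
    . . . X X X . .
    . . . X X . . .
    . . . X . . . .
    . . X . . . . .
    . . . . . . . .

Final: 14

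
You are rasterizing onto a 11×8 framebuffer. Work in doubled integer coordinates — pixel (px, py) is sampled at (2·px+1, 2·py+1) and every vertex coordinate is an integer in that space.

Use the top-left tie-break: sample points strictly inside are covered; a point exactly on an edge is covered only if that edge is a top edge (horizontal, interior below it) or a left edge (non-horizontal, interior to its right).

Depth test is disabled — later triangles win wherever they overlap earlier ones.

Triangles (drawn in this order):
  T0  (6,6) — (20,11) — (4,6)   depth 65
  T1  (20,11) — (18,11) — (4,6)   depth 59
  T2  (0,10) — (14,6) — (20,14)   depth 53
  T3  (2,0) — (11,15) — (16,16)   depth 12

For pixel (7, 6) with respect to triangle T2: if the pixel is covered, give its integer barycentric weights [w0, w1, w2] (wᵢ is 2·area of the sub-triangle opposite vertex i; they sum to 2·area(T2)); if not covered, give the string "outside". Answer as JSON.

T0:
  2·area = 10
  edge (6, 6)→(20, 11): d=(14,5) right/bottom  bias=-1
  edge (20, 11)→(4, 6): d=(-16,-5) top-left  bias=+0
  edge (4, 6)→(6, 6): d=(2,0) top-left  bias=+0
  covered (0 px):
    · · · · · · · · · · ·
    · · · · · · · · · · ·
    · · · · · · · · · · ·
    · · · · · · · · · · ·
    · · · · · · · · · · ·
    · · · · · · · · · · ·
    · · · · · · · · · · ·
    · · · · · · · · · · ·
T1:
  2·area = 10
  edge (20, 11)→(18, 11): d=(-2,0) right/bottom  bias=-1
  edge (18, 11)→(4, 6): d=(-14,-5) top-left  bias=+0
  edge (4, 6)→(20, 11): d=(16,5) right/bottom  bias=-1
    (3,3)@(7, 7): e=[8,1,1] → █
    (4,3)@(9, 7): e=[8,11,-9] → ·
    (3,4)@(7, 9): e=[4,-27,33] → ·
    (6,4)@(13, 9): e=[4,3,3] → █
    (7,4)@(15, 9): e=[4,13,-7] → ·
    (0,5)@(1, 11): e=[0,-85,95] → ·  [on edge]
    (1,5)@(3, 11): e=[0,-75,85] → ·  [on edge]
    (2,5)@(5, 11): e=[0,-65,75] → ·  [on edge]
    (3,5)@(7, 11): e=[0,-55,65] → ·  [on edge]
    (4,5)@(9, 11): e=[0,-45,55] → ·  [on edge]
    (5,5)@(11, 11): e=[0,-35,45] → ·  [on edge]
    (6,5)@(13, 11): e=[0,-25,35] → ·  [on edge]
    (7,5)@(15, 11): e=[0,-15,25] → ·  [on edge]
    (8,5)@(17, 11): e=[0,-5,15] → ·  [on edge]
    (9,5)@(19, 11): e=[0,5,5] → ·  [on edge]
    (10,5)@(21, 11): e=[0,15,-5] → ·  [on edge]
  covered (2 px):
    · · · · · · · · · · ·
    · · · · · · · · · · ·
    · · · · · · · · · · ·
    · · · █ · · · · · · ·
    · · · · · · █ · · · ·
    · · · · · · · · · · ·
    · · · · · · · · · · ·
    · · · · · · · · · · ·
T2:
  2·area = 136
  edge (0, 10)→(14, 6): d=(14,-4) top-left  bias=+0
  edge (14, 6)→(20, 14): d=(6,8) right/bottom  bias=-1
  edge (20, 14)→(0, 10): d=(-20,-4) top-left  bias=+0
    (5,3)@(11, 7): e=[2,30,104] → █
    (6,3)@(13, 7): e=[10,14,112] → █
    (7,3)@(15, 7): e=[18,-2,120] → ·
    (2,4)@(5, 9): e=[6,90,40] → █
    (3,4)@(7, 9): e=[14,74,48] → █
    (4,4)@(9, 9): e=[22,58,56] → █
    (7,4)@(15, 9): e=[46,10,80] → █
    (8,4)@(17, 9): e=[54,-6,88] → ·
    (2,5)@(5, 11): e=[34,102,0] → █  [on edge]
    (8,5)@(17, 11): e=[82,6,48] → █
    (9,5)@(19, 11): e=[90,-10,56] → ·
    (2,6)@(5, 13): e=[62,114,-40] → ·
    (7,6)@(15, 13): e=[102,34,0] → █  [on edge]
  covered (18 px):
    · · · · · · · · · · ·
    · · · · · · · · · · ·
    · · · · · · · · · · ·
    · · · · · █ █ · · · ·
    · · █ █ █ █ █ █ · · ·
    · · █ █ █ █ █ █ █ · ·
    · · · · · · · █ █ █ ·
    · · · · · · · · · · ·
T3:
  2·area = 66  (B↔C swapped to make it positive)
  edge (2, 0)→(16, 16): d=(14,16) right/bottom  bias=-1
  edge (16, 16)→(11, 15): d=(-5,-1) top-left  bias=+0
  edge (11, 15)→(2, 0): d=(-9,-15) top-left  bias=+0
    (2,2)@(5, 5): e=[22,44,0] → █  [on edge]
    (3,2)@(7, 5): e=[-10,46,30] → ·
    (2,3)@(5, 7): e=[50,34,-18] → ·
    (3,3)@(7, 7): e=[18,36,12] → █
    (4,3)@(9, 7): e=[-14,38,42] → ·
    (3,4)@(7, 9): e=[46,26,-6] → ·
    (4,4)@(9, 9): e=[14,28,24] → █
    (5,4)@(11, 9): e=[-18,30,54] → ·
    (4,5)@(9, 11): e=[42,18,6] → █
    (5,5)@(11, 11): e=[10,20,36] → █
    (6,5)@(13, 11): e=[-22,22,66] → ·
    (0,6)@(1, 13): e=[198,0,-132] → ·  [on edge]
    (5,7)@(11, 15): e=[66,0,0] → █  [on edge]
  covered (10 px):
    · · · · · · · · · · ·
    · · · · · · · · · · ·
    · · █ · · · · · · · ·
    · · · █ · · · · · · ·
    · · · · █ · · · · · ·
    · · · · █ █ · · · · ·
    · · · · · █ █ · · · ·
    · · · · · █ █ █ · · ·

Answer: [34,0,102]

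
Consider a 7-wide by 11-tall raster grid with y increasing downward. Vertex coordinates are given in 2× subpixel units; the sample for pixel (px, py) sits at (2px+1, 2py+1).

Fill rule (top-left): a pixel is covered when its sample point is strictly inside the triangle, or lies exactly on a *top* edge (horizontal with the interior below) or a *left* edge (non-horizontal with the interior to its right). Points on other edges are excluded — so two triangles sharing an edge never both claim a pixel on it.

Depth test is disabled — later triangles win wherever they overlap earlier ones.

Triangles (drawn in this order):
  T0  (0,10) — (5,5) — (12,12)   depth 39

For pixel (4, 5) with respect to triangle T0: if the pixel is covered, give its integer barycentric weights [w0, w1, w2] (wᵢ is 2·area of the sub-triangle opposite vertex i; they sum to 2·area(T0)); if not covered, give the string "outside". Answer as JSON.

T0:
  2·area = 70
  edge (0, 10)→(5, 5): d=(5,-5) top-left  bias=+0
  edge (5, 5)→(12, 12): d=(7,7) right/bottom  bias=-1
  edge (12, 12)→(0, 10): d=(-12,-2) top-left  bias=+0
    (0,0)@(1, 1): e=[-40,0,110] → ·  [on edge]
    (4,0)@(9, 1): e=[0,-56,126] → ·  [on edge]
    (1,1)@(3, 3): e=[-20,0,90] → ·  [on edge]
    (3,1)@(7, 3): e=[0,-28,98] → ·  [on edge]
    (2,2)@(5, 5): e=[0,0,70] → ·  [on edge]
    (1,3)@(3, 7): e=[0,28,42] → █  [on edge]
    (2,3)@(5, 7): e=[10,14,46] → █
    (3,3)@(7, 7): e=[20,0,50] → ·  [on edge]
    (0,4)@(1, 9): e=[0,56,14] → █  [on edge]
    (3,4)@(7, 9): e=[30,14,26] → █
    (4,4)@(9, 9): e=[40,0,30] → ·  [on edge]
    (0,5)@(1, 11): e=[10,70,-10] → ·
    (5,5)@(11, 11): e=[60,0,10] → ·  [on edge]
    (6,6)@(13, 13): e=[80,0,-10] → ·  [on edge]
  covered (8 px):
    · · · · · · ·
    · · · · · · ·
    · · · · · · ·
    · █ █ · · · ·
    █ █ █ █ · · ·
    · · · █ █ · ·
    · · · · · · ·
    · · · · · · ·
    · · · · · · ·
    · · · · · · ·
    · · · · · · ·

Answer: [14,6,50]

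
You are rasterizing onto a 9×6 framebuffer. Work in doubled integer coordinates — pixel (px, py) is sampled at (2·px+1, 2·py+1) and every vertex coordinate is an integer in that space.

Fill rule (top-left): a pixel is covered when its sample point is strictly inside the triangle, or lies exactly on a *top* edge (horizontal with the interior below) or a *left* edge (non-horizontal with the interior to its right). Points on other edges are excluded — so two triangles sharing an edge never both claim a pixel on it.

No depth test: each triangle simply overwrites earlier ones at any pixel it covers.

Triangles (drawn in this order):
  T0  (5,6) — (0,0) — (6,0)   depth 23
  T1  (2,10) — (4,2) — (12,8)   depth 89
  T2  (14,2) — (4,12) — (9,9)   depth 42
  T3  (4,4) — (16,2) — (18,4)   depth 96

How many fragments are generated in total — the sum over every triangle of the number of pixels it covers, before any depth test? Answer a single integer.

T0:
  2·area = 36
  edge (5, 6)→(0, 0): d=(-5,-6) top-left  bias=+0
  edge (0, 0)→(6, 0): d=(6,0) top-left  bias=+0
  edge (6, 0)→(5, 6): d=(-1,6) right/bottom  bias=-1
    (0,0)@(1, 1): e=[1,6,29] → X
    (1,0)@(3, 1): e=[13,6,17] → X
    (2,0)@(5, 1): e=[25,6,5] → X
    (3,0)@(7, 1): e=[37,6,-7] → .
    (0,1)@(1, 3): e=[-9,18,27] → .
    (1,1)@(3, 3): e=[3,18,15] → X
    (3,1)@(7, 3): e=[27,18,-9] → .
    (1,2)@(3, 5): e=[-7,30,13] → .
    (2,2)@(5, 5): e=[5,30,1] → X
    (3,2)@(7, 5): e=[17,30,-11] → .
    (2,3)@(5, 7): e=[-5,42,-1] → .
  covered (6 px):
    X X X . . . . . .
    . X X . . . . . .
    . . X . . . . . .
    . . . . . . . . .
    . . . . . . . . .
    . . . . . . . . .
T1:
  2·area = 76
  edge (2, 10)→(4, 2): d=(2,-8) top-left  bias=+0
  edge (4, 2)→(12, 8): d=(8,6) right/bottom  bias=-1
  edge (12, 8)→(2, 10): d=(-10,2) right/bottom  bias=-1
    (2,1)@(5, 3): e=[10,2,64] → X
    (3,1)@(7, 3): e=[26,-10,60] → .
    (2,2)@(5, 5): e=[14,18,44] → X
    (3,2)@(7, 5): e=[30,6,40] → X
    (4,2)@(9, 5): e=[46,-6,36] → .
    (1,3)@(3, 7): e=[2,46,28] → X
    (4,3)@(9, 7): e=[50,10,16] → X
    (5,3)@(11, 7): e=[66,-2,12] → .
    (8,3)@(17, 7): e=[114,-38,0] → .  [on edge]
    (1,4)@(3, 9): e=[6,62,8] → X
    (3,4)@(7, 9): e=[38,38,0] → .  [on edge]
    (4,4)@(9, 9): e=[54,26,-4] → .
  covered (9 px):
    . . . . . . . . .
    . . X . . . . . .
    . . X X . . . . .
    . X X X X . . . .
    . X X . . . . . .
    . . . . . . . . .
T2:
  2·area = 20  (B↔C swapped to make it positive)
  edge (14, 2)→(9, 9): d=(-5,7) right/bottom  bias=-1
  edge (9, 9)→(4, 12): d=(-5,3) right/bottom  bias=-1
  edge (4, 12)→(14, 2): d=(10,-10) top-left  bias=+0
    (7,0)@(15, 1): e=[-2,22,0] → .  [on edge]
    (6,1)@(13, 3): e=[2,18,0] → X  [on edge]
    (7,1)@(15, 3): e=[-12,12,20] → .
    (5,2)@(11, 5): e=[6,14,0] → X  [on edge]
    (6,2)@(13, 5): e=[-8,8,20] → .
    (4,3)@(9, 7): e=[10,10,0] → X  [on edge]
    (5,3)@(11, 7): e=[-4,4,20] → .
    (3,4)@(7, 9): e=[14,6,0] → X  [on edge]
    (4,4)@(9, 9): e=[0,0,20] → .  [on edge]
    (2,5)@(5, 11): e=[18,2,0] → X  [on edge]
    (3,5)@(7, 11): e=[4,-4,20] → .
  covered (5 px):
    . . . . . . . . .
    . . . . . . X . .
    . . . . . X . . .
    . . . . X . . . .
    . . . X . . . . .
    . . X . . . . . .
T3:
  2·area = 28
  edge (4, 4)→(16, 2): d=(12,-2) top-left  bias=+0
  edge (16, 2)→(18, 4): d=(2,2) right/bottom  bias=-1
  edge (18, 4)→(4, 4): d=(-14,0) right/bottom  bias=-1
    (7,0)@(15, 1): e=[-14,0,42] → .  [on edge]
    (5,1)@(11, 3): e=[2,12,14] → X
    (6,1)@(13, 3): e=[6,8,14] → X
    (7,1)@(15, 3): e=[10,4,14] → X
    (8,1)@(17, 3): e=[14,0,14] → .  [on edge]
    (5,2)@(11, 5): e=[26,16,-14] → .
    (6,2)@(13, 5): e=[30,12,-14] → .
    (7,2)@(15, 5): e=[34,8,-14] → .
  covered (3 px):
    . . . . . . . . .
    . . . . . X X X .
    . . . . . . . . .
    . . . . . . . . .
    . . . . . . . . .
    . . . . . . . . .

Answer: 23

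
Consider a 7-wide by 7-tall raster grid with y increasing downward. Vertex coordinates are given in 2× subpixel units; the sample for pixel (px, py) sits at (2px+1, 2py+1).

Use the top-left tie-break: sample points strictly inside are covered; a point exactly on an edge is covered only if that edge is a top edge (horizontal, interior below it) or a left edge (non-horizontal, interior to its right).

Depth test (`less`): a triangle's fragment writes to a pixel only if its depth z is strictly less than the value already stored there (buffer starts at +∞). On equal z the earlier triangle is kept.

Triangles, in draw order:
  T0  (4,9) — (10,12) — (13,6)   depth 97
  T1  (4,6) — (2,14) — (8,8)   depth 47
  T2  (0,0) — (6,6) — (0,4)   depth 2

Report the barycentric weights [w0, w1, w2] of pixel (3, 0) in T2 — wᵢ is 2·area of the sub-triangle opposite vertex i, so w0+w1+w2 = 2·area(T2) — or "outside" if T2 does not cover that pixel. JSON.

T0:
  2·area = 45  (B↔C swapped to make it positive)
  edge (4, 9)→(13, 6): d=(9,-3) top-left  bias=+0
  edge (13, 6)→(10, 12): d=(-3,6) right/bottom  bias=-1
  edge (10, 12)→(4, 9): d=(-6,-3) top-left  bias=+0
    (5,3)@(11, 7): e=[3,9,33] → █
    (6,3)@(13, 7): e=[9,-3,39] → ·
    (2,4)@(5, 9): e=[3,39,3] → █
    (3,4)@(7, 9): e=[9,27,9] → █
    (4,4)@(9, 9): e=[15,15,15] → █
    (6,4)@(13, 9): e=[27,-9,27] → ·
    (2,5)@(5, 11): e=[21,33,-9] → ·
    (3,5)@(7, 11): e=[27,21,-3] → ·
    (4,5)@(9, 11): e=[33,9,3] → █
    (5,5)@(11, 11): e=[39,-3,9] → ·
    (4,6)@(9, 13): e=[51,3,-9] → ·
  covered (6 px):
    · · · · · · ·
    · · · · · · ·
    · · · · · · ·
    · · · · · █ ·
    · · █ █ █ █ ·
    · · · · █ · ·
    · · · · · · ·
T1:
  2·area = 36  (B↔C swapped to make it positive)
  edge (4, 6)→(8, 8): d=(4,2) right/bottom  bias=-1
  edge (8, 8)→(2, 14): d=(-6,6) right/bottom  bias=-1
  edge (2, 14)→(4, 6): d=(2,-8) top-left  bias=+0
    (6,1)@(13, 3): e=[-30,0,66] → ·  [on edge]
    (5,2)@(11, 5): e=[-18,0,54] → ·  [on edge]
    (2,3)@(5, 7): e=[2,24,10] → █
    (3,3)@(7, 7): e=[-2,12,26] → ·
    (4,3)@(9, 7): e=[-6,0,42] → ·  [on edge]
    (2,4)@(5, 9): e=[10,12,14] → █
    (3,4)@(7, 9): e=[6,0,30] → ·  [on edge]
    (1,5)@(3, 11): e=[22,12,2] → █
    (2,5)@(5, 11): e=[18,0,18] → ·  [on edge]
    (1,6)@(3, 13): e=[30,0,6] → ·  [on edge]
  covered (3 px):
    · · · · · · ·
    · · · · · · ·
    · · · · · · ·
    · · █ · · · ·
    · · █ · · · ·
    · █ · · · · ·
    · · · · · · ·
T2:
  2·area = 24
  edge (0, 0)→(6, 6): d=(6,6) right/bottom  bias=-1
  edge (6, 6)→(0, 4): d=(-6,-2) top-left  bias=+0
  edge (0, 4)→(0, 0): d=(0,-4) top-left  bias=+0
    (0,0)@(1, 1): e=[0,20,4] → ·  [on edge]
    (0,1)@(1, 3): e=[12,8,4] → █
    (1,1)@(3, 3): e=[0,12,12] → ·  [on edge]
    (0,2)@(1, 5): e=[24,-4,4] → ·
    (1,2)@(3, 5): e=[12,0,12] → █  [on edge]
    (2,2)@(5, 5): e=[0,4,20] → ·  [on edge]
    (1,3)@(3, 7): e=[24,-12,12] → ·
    (3,3)@(7, 7): e=[0,-4,28] → ·  [on edge]
    (4,3)@(9, 7): e=[-12,0,36] → ·  [on edge]
    (4,4)@(9, 9): e=[0,-12,36] → ·  [on edge]
    (5,5)@(11, 11): e=[0,-20,44] → ·  [on edge]
    (6,6)@(13, 13): e=[0,-28,52] → ·  [on edge]
  covered (2 px):
    · · · · · · ·
    █ · · · · · ·
    · █ · · · · ·
    · · · · · · ·
    · · · · · · ·
    · · · · · · ·
    · · · · · · ·

Final: "outside"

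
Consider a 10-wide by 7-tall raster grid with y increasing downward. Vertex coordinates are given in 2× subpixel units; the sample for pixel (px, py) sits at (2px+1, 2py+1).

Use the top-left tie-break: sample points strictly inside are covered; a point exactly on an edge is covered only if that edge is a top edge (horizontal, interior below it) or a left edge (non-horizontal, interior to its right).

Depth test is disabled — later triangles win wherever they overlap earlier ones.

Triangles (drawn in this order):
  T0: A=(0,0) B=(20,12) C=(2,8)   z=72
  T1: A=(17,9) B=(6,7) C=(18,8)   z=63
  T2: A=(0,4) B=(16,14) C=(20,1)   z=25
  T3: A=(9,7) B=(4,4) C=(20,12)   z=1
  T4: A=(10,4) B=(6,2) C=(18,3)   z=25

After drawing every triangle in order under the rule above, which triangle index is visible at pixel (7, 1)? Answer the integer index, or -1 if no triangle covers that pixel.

T0:
  2·area = 136
  edge (0, 0)→(20, 12): d=(20,12) right/bottom  bias=-1
  edge (20, 12)→(2, 8): d=(-18,-4) top-left  bias=+0
  edge (2, 8)→(0, 0): d=(-2,-8) top-left  bias=+0
    (0,0)@(1, 1): e=[8,122,6] → X
    (1,0)@(3, 1): e=[-16,130,22] → .
    (0,1)@(1, 3): e=[48,86,2] → X
    (1,1)@(3, 3): e=[24,94,18] → X
    (2,1)@(5, 3): e=[0,102,34] → .  [on edge]
    (0,2)@(1, 5): e=[88,50,-2] → .
    (1,2)@(3, 5): e=[64,58,14] → X
    (2,2)@(5, 5): e=[40,66,30] → X
    (3,2)@(7, 5): e=[16,74,46] → X
    (4,2)@(9, 5): e=[-8,82,62] → .
    (1,3)@(3, 7): e=[104,22,10] → X
    (4,3)@(9, 7): e=[32,46,58] → X
    (7,4)@(15, 9): e=[0,34,102] → .  [on edge]
  covered (16 px):
    X . . . . . . . . .
    X X . . . . . . . .
    . X X X . . . . . .
    . X X X X X . . . .
    . . . X X X X . . .
    . . . . . . . . X .
    . . . . . . . . . .
T1:
  2·area = 13
  edge (17, 9)→(6, 7): d=(-11,-2) top-left  bias=+0
  edge (6, 7)→(18, 8): d=(12,1) right/bottom  bias=-1
  edge (18, 8)→(17, 9): d=(-1,1) right/bottom  bias=-1
    (9,3)@(19, 7): e=[26,-13,0] → .  [on edge]
    (8,4)@(17, 9): e=[0,13,0] → .  [on edge]
    (7,5)@(15, 11): e=[-26,39,0] → .  [on edge]
    (6,6)@(13, 13): e=[-52,65,0] → .  [on edge]
  covered (0 px):
    . . . . . . . . . .
    . . . . . . . . . .
    . . . . . . . . . .
    . . . . . . . . . .
    . . . . . . . . . .
    . . . . . . . . . .
    . . . . . . . . . .
T2:
  2·area = 248  (B↔C swapped to make it positive)
  edge (0, 4)→(20, 1): d=(20,-3) top-left  bias=+0
  edge (20, 1)→(16, 14): d=(-4,13) right/bottom  bias=-1
  edge (16, 14)→(0, 4): d=(-16,-10) top-left  bias=+0
    (3,1)@(7, 3): e=[1,161,86] → X
    (4,1)@(9, 3): e=[7,135,106] → X
    (5,1)@(11, 3): e=[13,109,126] → X
    (6,1)@(13, 3): e=[19,83,146] → X
    (7,1)@(15, 3): e=[25,57,166] → X
    (8,1)@(17, 3): e=[31,31,186] → X
    (9,1)@(19, 3): e=[37,5,206] → X
    (1,2)@(3, 5): e=[29,205,14] → X
    (2,2)@(5, 5): e=[35,179,34] → X
    (9,2)@(19, 5): e=[77,-3,174] → .
    (1,3)@(3, 7): e=[69,197,-18] → .
    (2,3)@(5, 7): e=[75,171,2] → X
  covered (30 px):
    . . . . . . . . . .
    . . . X X X X X X X
    . X X X X X X X X .
    . . X X X X X X X .
    . . . . X X X X X .
    . . . . . . X X . .
    . . . . . . . X . .
T3:
  2·area = 8
  edge (9, 7)→(4, 4): d=(-5,-3) top-left  bias=+0
  edge (4, 4)→(20, 12): d=(16,8) right/bottom  bias=-1
  edge (20, 12)→(9, 7): d=(-11,-5) top-left  bias=+0
    (4,3)@(9, 7): e=[0,8,0] → X  [on edge]
    (5,3)@(11, 7): e=[6,-8,10] → .
    (4,4)@(9, 9): e=[-10,40,-22] → .
    (9,6)@(19, 13): e=[0,24,-16] → .  [on edge]
  covered (1 px):
    . . . . . . . . . .
    . . . . . . . . . .
    . . . . . . . . . .
    . . . . X . . . . .
    . . . . . . . . . .
    . . . . . . . . . .
    . . . . . . . . . .
T4:
  2·area = 20
  edge (10, 4)→(6, 2): d=(-4,-2) top-left  bias=+0
  edge (6, 2)→(18, 3): d=(12,1) right/bottom  bias=-1
  edge (18, 3)→(10, 4): d=(-8,1) right/bottom  bias=-1
    (4,1)@(9, 3): e=[2,9,9] → X
    (5,1)@(11, 3): e=[6,7,7] → X
    (6,1)@(13, 3): e=[10,5,5] → X
    (7,1)@(15, 3): e=[14,3,3] → X
    (8,1)@(17, 3): e=[18,1,1] → X
    (9,1)@(19, 3): e=[22,-1,-1] → .
    (4,2)@(9, 5): e=[-6,33,-7] → .
    (5,2)@(11, 5): e=[-2,31,-9] → .
    (6,2)@(13, 5): e=[2,29,-11] → .
    (7,2)@(15, 5): e=[6,27,-13] → .
    (8,2)@(17, 5): e=[10,25,-15] → .
  covered (5 px):
    . . . . . . . . . .
    . . . . X X X X X .
    . . . . . . . . . .
    . . . . . . . . . .
    . . . . . . . . . .
    . . . . . . . . . .
    . . . . . . . . . .

Z-buffer (winner per pixel, '.' = empty):
  0 . . . . . . . . .
  0 0 . 2 4 4 4 4 4 2
  . 2 2 2 2 2 2 2 2 .
  . 0 2 2 3 2 2 2 2 .
  . . . 0 2 2 2 2 2 .
  . . . . . . 2 2 0 .
  . . . . . . . 2 . .

Final: 4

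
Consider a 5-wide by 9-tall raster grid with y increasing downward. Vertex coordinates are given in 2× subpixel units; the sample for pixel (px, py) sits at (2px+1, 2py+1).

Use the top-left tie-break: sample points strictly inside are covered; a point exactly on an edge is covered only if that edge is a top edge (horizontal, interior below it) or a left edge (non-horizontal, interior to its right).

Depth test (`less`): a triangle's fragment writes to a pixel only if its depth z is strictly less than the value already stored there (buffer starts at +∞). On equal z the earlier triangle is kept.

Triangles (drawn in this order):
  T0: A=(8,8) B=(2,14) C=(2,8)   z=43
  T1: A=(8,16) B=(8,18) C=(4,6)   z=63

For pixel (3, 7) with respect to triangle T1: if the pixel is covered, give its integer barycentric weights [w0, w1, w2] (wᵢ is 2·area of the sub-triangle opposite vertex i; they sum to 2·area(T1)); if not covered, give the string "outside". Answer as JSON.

T0:
  2·area = 36
  edge (8, 8)→(2, 14): d=(-6,6) right/bottom  bias=-1
  edge (2, 14)→(2, 8): d=(0,-6) top-left  bias=+0
  edge (2, 8)→(8, 8): d=(6,0) top-left  bias=+0
    (4,3)@(9, 7): e=[0,42,-6] → ·  [on edge]
    (1,4)@(3, 9): e=[24,6,6] → █
    (2,4)@(5, 9): e=[12,18,6] → █
    (3,4)@(7, 9): e=[0,30,6] → ·  [on edge]
    (1,5)@(3, 11): e=[12,6,18] → █
    (2,5)@(5, 11): e=[0,18,18] → ·  [on edge]
    (1,6)@(3, 13): e=[0,6,30] → ·  [on edge]
    (0,7)@(1, 15): e=[0,-6,42] → ·  [on edge]
  covered (3 px):
    · · · · ·
    · · · · ·
    · · · · ·
    · · · · ·
    · █ █ · ·
    · █ · · ·
    · · · · ·
    · · · · ·
    · · · · ·
T1:
  2·area = 8
  edge (8, 16)→(8, 18): d=(0,2) right/bottom  bias=-1
  edge (8, 18)→(4, 6): d=(-4,-12) top-left  bias=+0
  edge (4, 6)→(8, 16): d=(4,10) right/bottom  bias=-1
    (1,1)@(3, 3): e=[10,0,-2] → ·  [on edge]
    (2,4)@(5, 9): e=[6,0,2] → █  [on edge]
    (3,4)@(7, 9): e=[2,24,-18] → ·
    (2,5)@(5, 11): e=[6,-8,10] → ·
    (3,7)@(7, 15): e=[2,0,6] → █  [on edge]
    (4,7)@(9, 15): e=[-2,24,-14] → ·
    (3,8)@(7, 17): e=[2,-8,14] → ·
  covered (2 px):
    · · · · ·
    · · · · ·
    · · · · ·
    · · · · ·
    · · █ · ·
    · · · · ·
    · · · · ·
    · · · █ ·
    · · · · ·

Result: [0,6,2]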